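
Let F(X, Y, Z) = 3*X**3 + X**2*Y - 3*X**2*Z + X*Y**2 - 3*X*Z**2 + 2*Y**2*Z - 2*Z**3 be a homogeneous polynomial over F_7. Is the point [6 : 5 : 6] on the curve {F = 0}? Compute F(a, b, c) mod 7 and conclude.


F(6,5,6) ≡ 5 (mod 7); P is NOT on the curve.

Evaluate F(6, 5, 6) term-by-term (mod 7).
  3*X**3 ↦ 3·216·1·1 = 648
  X**2*Y ↦ 1·36·5·1 = 180
  -3*X**2*Z ↦ -3·36·1·6 = -648
  X*Y**2 ↦ 1·6·25·1 = 150
  -3*X*Z**2 ↦ -3·6·1·36 = -648
  2*Y**2*Z ↦ 2·1·25·6 = 300
  -2*Z**3 ↦ -2·1·1·216 = -432
Sum: F(6, 5, 6) = (648) + (180) + (-648) + (150) + (-648) + (300) + (-432) = -450.
Reducing mod 7: -450 ≡ 5 (mod 7).
Since F(a, b, c) ≡ 5 ≠ 0 (mod 7), P does NOT lie on the curve.


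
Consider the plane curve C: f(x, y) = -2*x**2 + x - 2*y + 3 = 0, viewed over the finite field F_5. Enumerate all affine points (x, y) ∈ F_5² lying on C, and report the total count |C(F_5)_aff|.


Affine F_5-points: {(0, 4), (1, 1), (2, 1), (3, 4), (4, 0)}; count = 5.

For each of the 25 pairs (x, y) ∈ F_5², evaluate f(x, y) mod 5. Record the zeros.
  x = 0: [0↦3, 1↦1, 2↦4, 3↦2, 4↦0]  zeros at y ∈ {4}
  x = 1: [0↦2, 1↦0, 2↦3, 3↦1, 4↦4]  zeros at y ∈ {1}
  x = 2: [0↦2, 1↦0, 2↦3, 3↦1, 4↦4]  zeros at y ∈ {1}
  x = 3: [0↦3, 1↦1, 2↦4, 3↦2, 4↦0]  zeros at y ∈ {4}
  x = 4: [0↦0, 1↦3, 2↦1, 3↦4, 4↦2]  zeros at y ∈ {0}
Collecting zeros: affine points = {(0, 4), (1, 1), (2, 1), (3, 4), (4, 0)}.
Total count |C(F_5)_aff| = 5.


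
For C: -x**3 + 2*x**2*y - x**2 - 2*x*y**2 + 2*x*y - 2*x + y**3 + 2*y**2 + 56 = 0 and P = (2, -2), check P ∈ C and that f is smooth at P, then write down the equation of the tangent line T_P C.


Tangent line at P: -46*x + 32*y + 156 = 0.

Step 1: f(2, -2) = 0, so P lies on C.
Step 2: partial derivatives
  f_x(x, y) = -3*x**2 + 4*x*y - 2*x - 2*y**2 + 2*y - 2, f_y(x, y) = 2*x**2 - 4*x*y + 2*x + 3*y**2 + 4*y.
  f_x(P) = -46, f_y(P) = 32 (gradient nonzero, so P is smooth).
Step 3: tangent line at P: -46·(x − 2) + 32·(y − -2) = 0.
Expanding: -46*x + 32*y + 156 = 0.


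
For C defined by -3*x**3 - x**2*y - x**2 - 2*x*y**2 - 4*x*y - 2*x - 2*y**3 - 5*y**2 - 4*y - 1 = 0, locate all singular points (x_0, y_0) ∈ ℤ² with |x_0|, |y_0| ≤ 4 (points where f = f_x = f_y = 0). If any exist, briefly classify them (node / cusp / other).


Singular points: {(0, -1)}; classification: cusp.

Compute partial derivatives:
  f_x = -9*x**2 - 2*x*y - 2*x - 2*y**2 - 4*y - 2.
  f_y = -x**2 - 4*x*y - 4*x - 6*y**2 - 10*y - 4.
Scan x_0 ∈ {−4, ..., 4}. For each x_0, f_y(x_0, y) is a polynomial in y; find its integer roots y ∈ {−4, ..., 4}, then test f_x and f at those candidates.
  x = -4: f_y(-4, y) = -6*y**2 + 6*y - 4; no integer root y with |y| ≤ 4.
  x = -3: f_y(-3, y) = -6*y**2 + 2*y - 1; no integer root y with |y| ≤ 4.
  x = -2: f_y(-2, y) = -6*y**2 - 2*y; vanishes at y ∈ {0}. (-2, 0): f_x = -34 ≠ 0.
  x = -1: f_y(-1, y) = -6*y**2 - 6*y - 1; no integer root y with |y| ≤ 4.
  x = 0: f_y(0, y) = -6*y**2 - 10*y - 4; vanishes at y ∈ {-1}. (0, -1): f_x = 0, f = 0 — SINGULAR.
  x = 1: f_y(1, y) = -6*y**2 - 14*y - 9; no integer root y with |y| ≤ 4.
  x = 2: f_y(2, y) = -6*y**2 - 18*y - 16; no integer root y with |y| ≤ 4.
  x = 3: f_y(3, y) = -6*y**2 - 22*y - 25; no integer root y with |y| ≤ 4.
  x = 4: f_y(4, y) = -6*y**2 - 26*y - 36; no integer root y with |y| ≤ 4.
Only singular point on the grid: (0, -1).
Classify: substitute x = 0 + u, y = -1 + v and expand: f = -3*u**3 - u**2*v - 2*u*v**2 - 2*v**3 + v**2.
No constant or linear terms (consistent with a singular point). Quadratic part: v**2. Cubic part: -3*u**3 - u**2*v - 2*u*v**2 - 2*v**3.
The quadratic part v**2 is a perfect square, so there is a single (double) tangent line v = 0, i.e. y = -1. Restricting the cubic part to that line (v = 0) leaves -3*u**3 ≠ 0, so f is not divisible by v and the branch is v² ≈ 3*u**3 to lowest order — this is a cusp.
Classification: cusp.


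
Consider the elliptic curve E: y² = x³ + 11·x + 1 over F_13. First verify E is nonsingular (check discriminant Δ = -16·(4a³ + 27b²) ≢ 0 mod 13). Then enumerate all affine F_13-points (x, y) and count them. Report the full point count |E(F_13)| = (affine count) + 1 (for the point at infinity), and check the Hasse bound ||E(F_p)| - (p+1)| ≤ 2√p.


Affine points = {(0, 1), (0, 12), (1, 0), (3, 3), (3, 10), (5, 5), (5, 8), (6, 6), (6, 7), (8, 4), (8, 9), (9, 6), (9, 7), (11, 6), (11, 7)}; affine count = 15; |E(F_13)| = 16.

Discriminant check: Δ ∝ 4a³ + 27b² = 4·11³ + 27·1² = 4·1331 + 27·1 ≡ 8 (mod 13). Nonzero ⇒ E is nonsingular.
For each x ∈ F_13, compute rhs = x³ + 11·x + 1 mod 13, then count y ∈ F_13 with y² ≡ rhs.
  x = 0: rhs = 1, matching y values: 1, 12 (2 points).
  x = 1: rhs = 0, matching y values: 0 (1 points).
  x = 2: rhs = 5, matching y values: none (0 points).
  x = 3: rhs = 9, matching y values: 3, 10 (2 points).
  x = 4: rhs = 5, matching y values: none (0 points).
  x = 5: rhs = 12, matching y values: 5, 8 (2 points).
  x = 6: rhs = 10, matching y values: 6, 7 (2 points).
  x = 7: rhs = 5, matching y values: none (0 points).
  x = 8: rhs = 3, matching y values: 4, 9 (2 points).
  x = 9: rhs = 10, matching y values: 6, 7 (2 points).
  x = 10: rhs = 6, matching y values: none (0 points).
  x = 11: rhs = 10, matching y values: 6, 7 (2 points).
  x = 12: rhs = 2, matching y values: none (0 points).
Total affine count: 15.
Full point count |E(F_13)| = 15 + 1 = 16.
Hasse bound: |16 − (13+1)| = |2| = 2 ≤ 2√13 ≈ 7.2111 ✓.


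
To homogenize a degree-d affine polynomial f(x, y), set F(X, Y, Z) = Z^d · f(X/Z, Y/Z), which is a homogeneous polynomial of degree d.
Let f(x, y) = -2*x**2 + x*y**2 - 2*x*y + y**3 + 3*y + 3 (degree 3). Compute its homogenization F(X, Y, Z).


F(X, Y, Z) = -2*X**2*Z + X*Y**2 - 2*X*Y*Z + Y**3 + 3*Y*Z**2 + 3*Z**3

deg(f) = 3.
Substitute x = X/Z, y = Y/Z into f, then multiply by Z^3.
  monomial -2·x^2·y^0 ↦ -2·X^2·Y^0·Z^1.
  monomial 1·x^1·y^2 ↦ 1·X^1·Y^2·Z^0.
  monomial -2·x^1·y^1 ↦ -2·X^1·Y^1·Z^1.
  monomial 1·x^0·y^3 ↦ 1·X^0·Y^3·Z^0.
  monomial 3·x^0·y^1 ↦ 3·X^0·Y^1·Z^2.
  monomial 3·x^0·y^0 ↦ 3·X^0·Y^0·Z^3.
Collecting: F(X, Y, Z) = -2*X**2*Z + X*Y**2 - 2*X*Y*Z + Y**3 + 3*Y*Z**2 + 3*Z**3.


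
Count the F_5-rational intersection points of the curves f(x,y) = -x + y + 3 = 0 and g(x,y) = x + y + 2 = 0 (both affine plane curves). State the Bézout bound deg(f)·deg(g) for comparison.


Common zeros: {(3, 0)}; count = 1; Bézout bound = 1.

deg(f) = 1, deg(g) = 1, so Bézout bound = 1.
Scan x ∈ F_5. For each x, list the y ∈ F_5 with f(x, y) ≡ 0 and those with g(x, y) ≡ 0 (mod 5); the common zeros in that column are the intersection.
  x = 0: f ≡ 0 at y ∈ {2}; g ≡ 0 at y ∈ {3}; common: ∅.
  x = 1: f ≡ 0 at y ∈ {3}; g ≡ 0 at y ∈ {2}; common: ∅.
  x = 2: f ≡ 0 at y ∈ {4}; g ≡ 0 at y ∈ {1}; common: ∅.
  x = 3: f ≡ 0 at y ∈ {0}; g ≡ 0 at y ∈ {0}; common: {0}.
  x = 4: f ≡ 0 at y ∈ {1}; g ≡ 0 at y ∈ {4}; common: ∅.
Collecting: common zeros = {(3, 0)}, so the count is 1.
Comparison with the Bézout bound: 1 ≤ 1 = deg(f)·deg(g), as expected for curves with no common component (the bound is attained).


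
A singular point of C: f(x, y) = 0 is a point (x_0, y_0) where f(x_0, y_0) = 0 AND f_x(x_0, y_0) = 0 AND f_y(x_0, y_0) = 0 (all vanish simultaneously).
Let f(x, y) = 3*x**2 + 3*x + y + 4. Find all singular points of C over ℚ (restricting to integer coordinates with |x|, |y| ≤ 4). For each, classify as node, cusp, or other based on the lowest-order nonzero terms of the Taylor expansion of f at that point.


No singular points in the scanned grid; C is smooth there.

Compute partial derivatives:
  f_x = 6*x + 3.
  f_y = 1.
f_y = 1 is a nonzero constant, so f_y never vanishes: no point (x, y) can satisfy f = f_x = f_y = 0. In particular no (x, y) ∈ {−4, ..., 4}² is singular; the curve is smooth.


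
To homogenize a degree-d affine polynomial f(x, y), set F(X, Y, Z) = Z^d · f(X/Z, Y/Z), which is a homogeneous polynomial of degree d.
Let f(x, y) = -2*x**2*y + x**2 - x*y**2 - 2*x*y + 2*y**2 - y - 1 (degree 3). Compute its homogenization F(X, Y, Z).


F(X, Y, Z) = -2*X**2*Y + X**2*Z - X*Y**2 - 2*X*Y*Z + 2*Y**2*Z - Y*Z**2 - Z**3

deg(f) = 3.
Substitute x = X/Z, y = Y/Z into f, then multiply by Z^3.
  monomial -2·x^2·y^1 ↦ -2·X^2·Y^1·Z^0.
  monomial 1·x^2·y^0 ↦ 1·X^2·Y^0·Z^1.
  monomial -1·x^1·y^2 ↦ -1·X^1·Y^2·Z^0.
  monomial -2·x^1·y^1 ↦ -2·X^1·Y^1·Z^1.
  monomial 2·x^0·y^2 ↦ 2·X^0·Y^2·Z^1.
  monomial -1·x^0·y^1 ↦ -1·X^0·Y^1·Z^2.
  monomial -1·x^0·y^0 ↦ -1·X^0·Y^0·Z^3.
Collecting: F(X, Y, Z) = -2*X**2*Y + X**2*Z - X*Y**2 - 2*X*Y*Z + 2*Y**2*Z - Y*Z**2 - Z**3.


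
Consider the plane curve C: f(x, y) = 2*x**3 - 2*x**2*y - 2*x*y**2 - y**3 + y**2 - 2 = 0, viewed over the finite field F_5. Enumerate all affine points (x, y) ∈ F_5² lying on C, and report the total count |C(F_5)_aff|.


Affine F_5-points: {(0, 3), (0, 4), (1, 0), (2, 4), (4, 3)}; count = 5.

For each of the 25 pairs (x, y) ∈ F_5², evaluate f(x, y) mod 5. Record the zeros.
  x = 0: [0↦3, 1↦3, 2↦4, 3↦0, 4↦0]  zeros at y ∈ {3, 4}
  x = 1: [0↦0, 1↦1, 2↦4, 3↦3, 4↦2]  zeros at y ∈ {0}
  x = 2: [0↦4, 1↦2, 2↦3, 3↦1, 4↦0]  zeros at y ∈ {4}
  x = 3: [0↦2, 1↦3, 2↦3, 3↦1, 4↦1]  zeros at y ∈ ∅
  x = 4: [0↦1, 1↦1, 2↦1, 3↦0, 4↦2]  zeros at y ∈ {3}
Collecting zeros: affine points = {(0, 3), (0, 4), (1, 0), (2, 4), (4, 3)}.
Total count |C(F_5)_aff| = 5.


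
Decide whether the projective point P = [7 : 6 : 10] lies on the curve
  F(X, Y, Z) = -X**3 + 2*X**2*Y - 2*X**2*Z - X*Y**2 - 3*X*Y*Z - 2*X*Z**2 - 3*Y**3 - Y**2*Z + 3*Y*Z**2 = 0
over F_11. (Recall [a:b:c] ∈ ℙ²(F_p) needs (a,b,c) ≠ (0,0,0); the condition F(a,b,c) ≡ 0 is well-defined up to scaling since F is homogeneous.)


F(7,6,10) ≡ 5 (mod 11); P is NOT on the curve.

Evaluate F(7, 6, 10) term-by-term (mod 11).
  -X**3 ↦ -1·343·1·1 = -343
  2*X**2*Y ↦ 2·49·6·1 = 588
  -2*X**2*Z ↦ -2·49·1·10 = -980
  -X*Y**2 ↦ -1·7·36·1 = -252
  -3*X*Y*Z ↦ -3·7·6·10 = -1260
  -2*X*Z**2 ↦ -2·7·1·100 = -1400
  -3*Y**3 ↦ -3·1·216·1 = -648
  -Y**2*Z ↦ -1·1·36·10 = -360
  3*Y*Z**2 ↦ 3·1·6·100 = 1800
Sum: F(7, 6, 10) = (-343) + (588) + (-980) + (-252) + (-1260) + (-1400) + (-648) + (-360) + (1800) = -2855.
Reducing mod 11: -2855 ≡ 5 (mod 11).
Since F(a, b, c) ≡ 5 ≠ 0 (mod 11), P does NOT lie on the curve.


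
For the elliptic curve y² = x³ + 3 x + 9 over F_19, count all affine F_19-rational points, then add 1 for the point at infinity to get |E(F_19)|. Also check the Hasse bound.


Affine points = {(0, 3), (0, 16), (2, 2), (2, 17), (3, 8), (3, 11), (4, 3), (4, 16), (5, 4), (5, 15), (9, 9), (9, 10), (11, 9), (11, 10), (12, 5), (12, 14), (15, 3), (15, 16), (16, 7), (16, 12), (18, 9), (18, 10)}; affine count = 22; |E(F_19)| = 23.

Discriminant check: Δ ∝ 4a³ + 27b² = 4·3³ + 27·9² = 4·27 + 27·81 ≡ 15 (mod 19). Nonzero ⇒ E is nonsingular.
For each x ∈ F_19, compute rhs = x³ + 3·x + 9 mod 19, then count y ∈ F_19 with y² ≡ rhs.
  x = 0: rhs = 9, matching y values: 3, 16 (2 points).
  x = 1: rhs = 13, matching y values: none (0 points).
  x = 2: rhs = 4, matching y values: 2, 17 (2 points).
  x = 3: rhs = 7, matching y values: 8, 11 (2 points).
  x = 4: rhs = 9, matching y values: 3, 16 (2 points).
  x = 5: rhs = 16, matching y values: 4, 15 (2 points).
  x = 6: rhs = 15, matching y values: none (0 points).
  x = 7: rhs = 12, matching y values: none (0 points).
  x = 8: rhs = 13, matching y values: none (0 points).
  x = 9: rhs = 5, matching y values: 9, 10 (2 points).
  x = 10: rhs = 13, matching y values: none (0 points).
  x = 11: rhs = 5, matching y values: 9, 10 (2 points).
  x = 12: rhs = 6, matching y values: 5, 14 (2 points).
  x = 13: rhs = 3, matching y values: none (0 points).
  x = 14: rhs = 2, matching y values: none (0 points).
  x = 15: rhs = 9, matching y values: 3, 16 (2 points).
  x = 16: rhs = 11, matching y values: 7, 12 (2 points).
  x = 17: rhs = 14, matching y values: none (0 points).
  x = 18: rhs = 5, matching y values: 9, 10 (2 points).
Total affine count: 22.
Full point count |E(F_19)| = 22 + 1 = 23.
Hasse bound: |23 − (19+1)| = |3| = 3 ≤ 2√19 ≈ 8.7178 ✓.


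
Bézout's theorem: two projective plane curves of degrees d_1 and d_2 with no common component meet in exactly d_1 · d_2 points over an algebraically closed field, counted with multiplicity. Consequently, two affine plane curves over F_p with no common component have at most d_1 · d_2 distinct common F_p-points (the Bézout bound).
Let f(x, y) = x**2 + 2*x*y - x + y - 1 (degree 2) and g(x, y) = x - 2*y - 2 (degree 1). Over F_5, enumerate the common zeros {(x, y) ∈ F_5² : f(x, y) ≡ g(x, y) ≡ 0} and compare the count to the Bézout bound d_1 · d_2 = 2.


Common zeros: {(1, 2), (4, 1)}; count = 2; Bézout bound = 2.

deg(f) = 2, deg(g) = 1, so Bézout bound = 2.
Scan x ∈ F_5. For each x, list the y ∈ F_5 with f(x, y) ≡ 0 and those with g(x, y) ≡ 0 (mod 5); the common zeros in that column are the intersection.
  x = 0: f ≡ 0 at y ∈ {1}; g ≡ 0 at y ∈ {4}; common: ∅.
  x = 1: f ≡ 0 at y ∈ {2}; g ≡ 0 at y ∈ {2}; common: {2}.
  x = 2: f ≡ 0 at y ∈ ∅; g ≡ 0 at y ∈ {0}; common: ∅.
  x = 3: f ≡ 0 at y ∈ {0}; g ≡ 0 at y ∈ {3}; common: ∅.
  x = 4: f ≡ 0 at y ∈ {1}; g ≡ 0 at y ∈ {1}; common: {1}.
Collecting: common zeros = {(1, 2), (4, 1)}, so the count is 2.
Comparison with the Bézout bound: 2 ≤ 2 = deg(f)·deg(g), as expected for curves with no common component (the bound is attained).


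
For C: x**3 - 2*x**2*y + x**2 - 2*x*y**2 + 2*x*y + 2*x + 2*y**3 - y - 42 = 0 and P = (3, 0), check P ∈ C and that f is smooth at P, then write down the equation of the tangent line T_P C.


Tangent line at P: 35*x - 13*y - 105 = 0.

Step 1: f(3, 0) = 0, so P lies on C.
Step 2: partial derivatives
  f_x(x, y) = 3*x**2 - 4*x*y + 2*x - 2*y**2 + 2*y + 2, f_y(x, y) = -2*x**2 - 4*x*y + 2*x + 6*y**2 - 1.
  f_x(P) = 35, f_y(P) = -13 (gradient nonzero, so P is smooth).
Step 3: tangent line at P: 35·(x − 3) + -13·(y − 0) = 0.
Expanding: 35*x - 13*y - 105 = 0.


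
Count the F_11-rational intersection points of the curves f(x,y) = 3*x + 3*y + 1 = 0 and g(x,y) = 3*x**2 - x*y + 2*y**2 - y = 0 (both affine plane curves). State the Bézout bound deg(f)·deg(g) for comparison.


Common zeros: ∅; count = 0; Bézout bound = 2.

deg(f) = 1, deg(g) = 2, so Bézout bound = 2.
Scan x ∈ F_11. For each x, list the y ∈ F_11 with f(x, y) ≡ 0 and those with g(x, y) ≡ 0 (mod 11); the common zeros in that column are the intersection.
  x = 0: f ≡ 0 at y ∈ {7}; g ≡ 0 at y ∈ {0, 6}; common: ∅.
  x = 1: f ≡ 0 at y ∈ {6}; g ≡ 0 at y ∈ ∅; common: ∅.
  x = 2: f ≡ 0 at y ∈ {5}; g ≡ 0 at y ∈ {1, 6}; common: ∅.
  x = 3: f ≡ 0 at y ∈ {4}; g ≡ 0 at y ∈ {3, 10}; common: ∅.
  x = 4: f ≡ 0 at y ∈ {3}; g ≡ 0 at y ∈ {9, 10}; common: ∅.
  x = 5: f ≡ 0 at y ∈ {2}; g ≡ 0 at y ∈ ∅; common: ∅.
  x = 6: f ≡ 0 at y ∈ {1}; g ≡ 0 at y ∈ ∅; common: ∅.
  x = 7: f ≡ 0 at y ∈ {0}; g ≡ 0 at y ∈ ∅; common: ∅.
  x = 8: f ≡ 0 at y ∈ {10}; g ≡ 0 at y ∈ ∅; common: ∅.
  x = 9: f ≡ 0 at y ∈ {9}; g ≡ 0 at y ∈ {2, 3}; common: ∅.
  x = 10: f ≡ 0 at y ∈ {8}; g ≡ 0 at y ∈ {2, 9}; common: ∅.
Collecting: common zeros = ∅, so the count is 0.
Comparison with the Bézout bound: 0 ≤ 2 = deg(f)·deg(g), as expected for curves with no common component (the affine F_11-count falls short of the bound because intersections may lie at infinity, over extension fields, or carry multiplicity).


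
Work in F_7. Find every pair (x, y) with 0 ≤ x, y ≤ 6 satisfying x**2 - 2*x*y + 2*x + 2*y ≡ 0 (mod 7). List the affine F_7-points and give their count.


Affine F_7-points: {(0, 0), (2, 4), (3, 2), (4, 4), (5, 0), (6, 2)}; count = 6.

For each of the 49 pairs (x, y) ∈ F_7², evaluate f(x, y) mod 7. Record the zeros.
  x = 0: [0↦0, 1↦2, 2↦4, 3↦6, 4↦1, 5↦3, 6↦5]  zeros at y ∈ {0}
  x = 1: [0↦3, 1↦3, 2↦3, 3↦3, 4↦3, 5↦3, 6↦3]  zeros at y ∈ ∅
  x = 2: [0↦1, 1↦6, 2↦4, 3↦2, 4↦0, 5↦5, 6↦3]  zeros at y ∈ {4}
  x = 3: [0↦1, 1↦4, 2↦0, 3↦3, 4↦6, 5↦2, 6↦5]  zeros at y ∈ {2}
  x = 4: [0↦3, 1↦4, 2↦5, 3↦6, 4↦0, 5↦1, 6↦2]  zeros at y ∈ {4}
  x = 5: [0↦0, 1↦6, 2↦5, 3↦4, 4↦3, 5↦2, 6↦1]  zeros at y ∈ {0}
  x = 6: [0↦6, 1↦3, 2↦0, 3↦4, 4↦1, 5↦5, 6↦2]  zeros at y ∈ {2}
Collecting zeros: affine points = {(0, 0), (2, 4), (3, 2), (4, 4), (5, 0), (6, 2)}.
Total count |C(F_7)_aff| = 6.


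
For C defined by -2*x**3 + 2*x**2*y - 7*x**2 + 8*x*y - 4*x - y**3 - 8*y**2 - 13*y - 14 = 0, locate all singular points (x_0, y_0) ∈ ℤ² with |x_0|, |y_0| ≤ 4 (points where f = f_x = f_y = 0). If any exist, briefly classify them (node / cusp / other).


Singular points: {(-2, -3)}; classification: node.

Compute partial derivatives:
  f_x = -6*x**2 + 4*x*y - 14*x + 8*y - 4.
  f_y = 2*x**2 + 8*x - 3*y**2 - 16*y - 13.
Scan x_0 ∈ {−4, ..., 4}. For each x_0, f_y(x_0, y) is a polynomial in y; find its integer roots y ∈ {−4, ..., 4}, then test f_x and f at those candidates.
  x = -4: f_y(-4, y) = -3*y**2 - 16*y - 13; vanishes at y ∈ {-1}. (-4, -1): f_x = -36 ≠ 0.
  x = -3: f_y(-3, y) = -3*y**2 - 16*y - 19; no integer root y with |y| ≤ 4.
  x = -2: f_y(-2, y) = -3*y**2 - 16*y - 21; vanishes at y ∈ {-3}. (-2, -3): f_x = 0, f = 0 — SINGULAR.
  x = -1: f_y(-1, y) = -3*y**2 - 16*y - 19; no integer root y with |y| ≤ 4.
  x = 0: f_y(0, y) = -3*y**2 - 16*y - 13; vanishes at y ∈ {-1}. (0, -1): f_x = -12 ≠ 0.
  x = 1: f_y(1, y) = -3*y**2 - 16*y - 3; no integer root y with |y| ≤ 4.
  x = 2: f_y(2, y) = -3*y**2 - 16*y + 11; no integer root y with |y| ≤ 4.
  x = 3: f_y(3, y) = -3*y**2 - 16*y + 29; no integer root y with |y| ≤ 4.
  x = 4: f_y(4, y) = -3*y**2 - 16*y + 51; no integer root y with |y| ≤ 4.
Only singular point on the grid: (-2, -3).
Classify: substitute x = -2 + u, y = -3 + v and expand: f = -2*u**3 + 2*u**2*v - u**2 - v**3 + v**2.
No constant or linear terms (consistent with a singular point). Quadratic part: -u**2 + v**2. Cubic part: -2*u**3 + 2*u**2*v - v**3.
The quadratic part v**2 - u**2 = (v − u)(v + u) splits into two distinct linear factors, so there are two distinct tangent lines y − -3 = ±(x − -2) — this is a node (ordinary double point).
Classification: node.


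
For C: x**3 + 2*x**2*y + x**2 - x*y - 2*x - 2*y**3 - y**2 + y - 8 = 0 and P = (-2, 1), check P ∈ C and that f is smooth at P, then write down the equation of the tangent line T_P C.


Tangent line at P: -3*x + 3*y - 9 = 0.

Step 1: f(-2, 1) = 0, so P lies on C.
Step 2: partial derivatives
  f_x(x, y) = 3*x**2 + 4*x*y + 2*x - y - 2, f_y(x, y) = 2*x**2 - x - 6*y**2 - 2*y + 1.
  f_x(P) = -3, f_y(P) = 3 (gradient nonzero, so P is smooth).
Step 3: tangent line at P: -3·(x − -2) + 3·(y − 1) = 0.
Expanding: -3*x + 3*y - 9 = 0.


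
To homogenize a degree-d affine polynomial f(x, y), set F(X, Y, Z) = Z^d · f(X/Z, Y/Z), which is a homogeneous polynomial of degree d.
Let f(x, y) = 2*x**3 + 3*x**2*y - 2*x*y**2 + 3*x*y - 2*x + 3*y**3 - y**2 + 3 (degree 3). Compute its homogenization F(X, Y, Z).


F(X, Y, Z) = 2*X**3 + 3*X**2*Y - 2*X*Y**2 + 3*X*Y*Z - 2*X*Z**2 + 3*Y**3 - Y**2*Z + 3*Z**3

deg(f) = 3.
Substitute x = X/Z, y = Y/Z into f, then multiply by Z^3.
  monomial 2·x^3·y^0 ↦ 2·X^3·Y^0·Z^0.
  monomial 3·x^2·y^1 ↦ 3·X^2·Y^1·Z^0.
  monomial -2·x^1·y^2 ↦ -2·X^1·Y^2·Z^0.
  monomial 3·x^1·y^1 ↦ 3·X^1·Y^1·Z^1.
  monomial -2·x^1·y^0 ↦ -2·X^1·Y^0·Z^2.
  monomial 3·x^0·y^3 ↦ 3·X^0·Y^3·Z^0.
  monomial -1·x^0·y^2 ↦ -1·X^0·Y^2·Z^1.
  monomial 3·x^0·y^0 ↦ 3·X^0·Y^0·Z^3.
Collecting: F(X, Y, Z) = 2*X**3 + 3*X**2*Y - 2*X*Y**2 + 3*X*Y*Z - 2*X*Z**2 + 3*Y**3 - Y**2*Z + 3*Z**3.


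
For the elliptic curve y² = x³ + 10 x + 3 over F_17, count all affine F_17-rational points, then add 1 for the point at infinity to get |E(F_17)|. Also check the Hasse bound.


Affine points = {(3, 3), (3, 14), (5, 5), (5, 12), (7, 5), (7, 12), (8, 0), (10, 7), (10, 10), (11, 4), (11, 13), (12, 7), (12, 10), (13, 1), (13, 16), (15, 3), (15, 14), (16, 3), (16, 14)}; affine count = 19; |E(F_17)| = 20.

Discriminant check: Δ ∝ 4a³ + 27b² = 4·10³ + 27·3² = 4·1000 + 27·9 ≡ 10 (mod 17). Nonzero ⇒ E is nonsingular.
For each x ∈ F_17, compute rhs = x³ + 10·x + 3 mod 17, then count y ∈ F_17 with y² ≡ rhs.
  x = 0: rhs = 3, matching y values: none (0 points).
  x = 1: rhs = 14, matching y values: none (0 points).
  x = 2: rhs = 14, matching y values: none (0 points).
  x = 3: rhs = 9, matching y values: 3, 14 (2 points).
  x = 4: rhs = 5, matching y values: none (0 points).
  x = 5: rhs = 8, matching y values: 5, 12 (2 points).
  x = 6: rhs = 7, matching y values: none (0 points).
  x = 7: rhs = 8, matching y values: 5, 12 (2 points).
  x = 8: rhs = 0, matching y values: 0 (1 points).
  x = 9: rhs = 6, matching y values: none (0 points).
  x = 10: rhs = 15, matching y values: 7, 10 (2 points).
  x = 11: rhs = 16, matching y values: 4, 13 (2 points).
  x = 12: rhs = 15, matching y values: 7, 10 (2 points).
  x = 13: rhs = 1, matching y values: 1, 16 (2 points).
  x = 14: rhs = 14, matching y values: none (0 points).
  x = 15: rhs = 9, matching y values: 3, 14 (2 points).
  x = 16: rhs = 9, matching y values: 3, 14 (2 points).
Total affine count: 19.
Full point count |E(F_17)| = 19 + 1 = 20.
Hasse bound: |20 − (17+1)| = |2| = 2 ≤ 2√17 ≈ 8.2462 ✓.


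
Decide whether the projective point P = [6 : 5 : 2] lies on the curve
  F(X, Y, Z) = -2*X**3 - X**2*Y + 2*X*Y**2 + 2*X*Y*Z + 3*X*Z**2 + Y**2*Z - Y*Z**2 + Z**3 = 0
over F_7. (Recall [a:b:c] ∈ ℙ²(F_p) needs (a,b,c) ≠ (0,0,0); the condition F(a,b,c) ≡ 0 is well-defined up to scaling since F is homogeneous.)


F(6,5,2) ≡ 2 (mod 7); P is NOT on the curve.

Evaluate F(6, 5, 2) term-by-term (mod 7).
  -2*X**3 ↦ -2·216·1·1 = -432
  -X**2*Y ↦ -1·36·5·1 = -180
  2*X*Y**2 ↦ 2·6·25·1 = 300
  2*X*Y*Z ↦ 2·6·5·2 = 120
  3*X*Z**2 ↦ 3·6·1·4 = 72
  Y**2*Z ↦ 1·1·25·2 = 50
  -Y*Z**2 ↦ -1·1·5·4 = -20
  Z**3 ↦ 1·1·1·8 = 8
Sum: F(6, 5, 2) = (-432) + (-180) + (300) + (120) + (72) + (50) + (-20) + (8) = -82.
Reducing mod 7: -82 ≡ 2 (mod 7).
Since F(a, b, c) ≡ 2 ≠ 0 (mod 7), P does NOT lie on the curve.


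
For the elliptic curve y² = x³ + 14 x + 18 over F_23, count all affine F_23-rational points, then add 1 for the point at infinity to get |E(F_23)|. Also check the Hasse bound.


Affine points = {(0, 8), (0, 15), (2, 10), (2, 13), (3, 8), (3, 15), (4, 0), (5, 11), (5, 12), (10, 10), (10, 13), (11, 10), (11, 13), (19, 6), (19, 17), (20, 8), (20, 15), (22, 7), (22, 16)}; affine count = 19; |E(F_23)| = 20.

Discriminant check: Δ ∝ 4a³ + 27b² = 4·14³ + 27·18² = 4·2744 + 27·324 ≡ 13 (mod 23). Nonzero ⇒ E is nonsingular.
For each x ∈ F_23, compute rhs = x³ + 14·x + 18 mod 23, then count y ∈ F_23 with y² ≡ rhs.
  x = 0: rhs = 18, matching y values: 8, 15 (2 points).
  x = 1: rhs = 10, matching y values: none (0 points).
  x = 2: rhs = 8, matching y values: 10, 13 (2 points).
  x = 3: rhs = 18, matching y values: 8, 15 (2 points).
  x = 4: rhs = 0, matching y values: 0 (1 points).
  x = 5: rhs = 6, matching y values: 11, 12 (2 points).
  x = 6: rhs = 19, matching y values: none (0 points).
  x = 7: rhs = 22, matching y values: none (0 points).
  x = 8: rhs = 21, matching y values: none (0 points).
  x = 9: rhs = 22, matching y values: none (0 points).
  x = 10: rhs = 8, matching y values: 10, 13 (2 points).
  x = 11: rhs = 8, matching y values: 10, 13 (2 points).
  x = 12: rhs = 5, matching y values: none (0 points).
  x = 13: rhs = 5, matching y values: none (0 points).
  x = 14: rhs = 14, matching y values: none (0 points).
  x = 15: rhs = 15, matching y values: none (0 points).
  x = 16: rhs = 14, matching y values: none (0 points).
  x = 17: rhs = 17, matching y values: none (0 points).
  x = 18: rhs = 7, matching y values: none (0 points).
  x = 19: rhs = 13, matching y values: 6, 17 (2 points).
  x = 20: rhs = 18, matching y values: 8, 15 (2 points).
  x = 21: rhs = 5, matching y values: none (0 points).
  x = 22: rhs = 3, matching y values: 7, 16 (2 points).
Total affine count: 19.
Full point count |E(F_23)| = 19 + 1 = 20.
Hasse bound: |20 − (23+1)| = |-4| = 4 ≤ 2√23 ≈ 9.5917 ✓.


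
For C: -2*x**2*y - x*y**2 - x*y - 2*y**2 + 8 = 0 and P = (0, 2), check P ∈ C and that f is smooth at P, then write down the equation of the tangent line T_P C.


Tangent line at P: -6*x - 8*y + 16 = 0.

Step 1: f(0, 2) = 0, so P lies on C.
Step 2: partial derivatives
  f_x(x, y) = -4*x*y - y**2 - y, f_y(x, y) = -2*x**2 - 2*x*y - x - 4*y.
  f_x(P) = -6, f_y(P) = -8 (gradient nonzero, so P is smooth).
Step 3: tangent line at P: -6·(x − 0) + -8·(y − 2) = 0.
Expanding: -6*x - 8*y + 16 = 0.


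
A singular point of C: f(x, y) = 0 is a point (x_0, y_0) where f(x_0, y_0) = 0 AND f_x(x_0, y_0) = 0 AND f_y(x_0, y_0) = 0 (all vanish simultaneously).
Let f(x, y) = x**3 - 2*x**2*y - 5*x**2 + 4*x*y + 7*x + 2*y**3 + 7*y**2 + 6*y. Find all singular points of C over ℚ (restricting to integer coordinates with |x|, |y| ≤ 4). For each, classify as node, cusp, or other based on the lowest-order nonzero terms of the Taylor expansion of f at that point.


Singular points: {(1, -1)}; classification: cusp.

Compute partial derivatives:
  f_x = 3*x**2 - 4*x*y - 10*x + 4*y + 7.
  f_y = -2*x**2 + 4*x + 6*y**2 + 14*y + 6.
Scan x_0 ∈ {−4, ..., 4}. For each x_0, f_y(x_0, y) is a polynomial in y; find its integer roots y ∈ {−4, ..., 4}, then test f_x and f at those candidates.
  x = -4: f_y(-4, y) = 6*y**2 + 14*y - 42; no integer root y with |y| ≤ 4.
  x = -3: f_y(-3, y) = 6*y**2 + 14*y - 24; no integer root y with |y| ≤ 4.
  x = -2: f_y(-2, y) = 6*y**2 + 14*y - 10; no integer root y with |y| ≤ 4.
  x = -1: f_y(-1, y) = 6*y**2 + 14*y; vanishes at y ∈ {0}. (-1, 0): f_x = 20 ≠ 0.
  x = 0: f_y(0, y) = 6*y**2 + 14*y + 6; no integer root y with |y| ≤ 4.
  x = 1: f_y(1, y) = 6*y**2 + 14*y + 8; vanishes at y ∈ {-1}. (1, -1): f_x = 0, f = 0 — SINGULAR.
  x = 2: f_y(2, y) = 6*y**2 + 14*y + 6; no integer root y with |y| ≤ 4.
  x = 3: f_y(3, y) = 6*y**2 + 14*y; vanishes at y ∈ {0}. (3, 0): f_x = 4 ≠ 0.
  x = 4: f_y(4, y) = 6*y**2 + 14*y - 10; no integer root y with |y| ≤ 4.
Only singular point on the grid: (1, -1).
Classify: substitute x = 1 + u, y = -1 + v and expand: f = u**3 - 2*u**2*v + 2*v**3 + v**2.
No constant or linear terms (consistent with a singular point). Quadratic part: v**2. Cubic part: u**3 - 2*u**2*v + 2*v**3.
The quadratic part v**2 is a perfect square, so there is a single (double) tangent line v = 0, i.e. y = -1. Restricting the cubic part to that line (v = 0) leaves u**3 ≠ 0, so f is not divisible by v and the branch is v² ≈ -u**3 to lowest order — this is a cusp.
Classification: cusp.


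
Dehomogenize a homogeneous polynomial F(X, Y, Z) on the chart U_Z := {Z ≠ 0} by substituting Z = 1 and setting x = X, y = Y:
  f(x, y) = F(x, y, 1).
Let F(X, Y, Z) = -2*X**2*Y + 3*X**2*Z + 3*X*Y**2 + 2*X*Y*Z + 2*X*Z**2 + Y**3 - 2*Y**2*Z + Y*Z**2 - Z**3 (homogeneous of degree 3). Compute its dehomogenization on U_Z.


f(x, y) = -2*x**2*y + 3*x**2 + 3*x*y**2 + 2*x*y + 2*x + y**3 - 2*y**2 + y - 1

On U_Z we set Z = 1. Each monomial c·X^i·Y^j·Z^k in F becomes c·x^i·y^j·1^k = c·x^i·y^j.
Substituting Z = 1: F(X, Y, 1) = -2*x**2*y + 3*x**2 + 3*x*y**2 + 2*x*y + 2*x + y**3 - 2*y**2 + y - 1.
Note: deg(f) ≤ deg(F) = 3; strict inequality happens when F is divisible by Z (lost terms).


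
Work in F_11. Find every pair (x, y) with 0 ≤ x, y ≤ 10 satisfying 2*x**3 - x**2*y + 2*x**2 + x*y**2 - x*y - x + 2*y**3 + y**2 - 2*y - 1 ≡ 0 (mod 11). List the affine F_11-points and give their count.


Affine F_11-points: {(0, 1), (0, 5), (0, 10), (1, 8), (2, 2), (2, 4), (2, 9), (4, 4), (5, 10), (6, 1), (6, 4), (6, 8), (7, 8), (8, 3), (9, 5), (10, 0), (10, 1), (10, 10)}; count = 18.

For each of the 121 pairs (x, y) ∈ F_11², evaluate f(x, y) mod 11. Record the zeros.
  x = 0: [0↦10, 1↦0, 2↦4, 3↦1, 4↦3, 5↦0, 6↦4, 7↦5, 8↦4, 9↦2, 10↦0]  zeros at y ∈ {1, 5, 10}
  x = 1: [0↦2, 1↦2, 2↦7, 3↦7, 4↦3, 5↦7, 6↦9, 7↦10, 8↦0, 9↦2, 10↦6]  zeros at y ∈ {8}
  x = 2: [0↦10, 1↦7, 2↦0, 3↦1, 4↦0, 5↦9, 6↦7, 7↦6, 8↦7, 9↦0, 10↦8]  zeros at y ∈ {2, 4, 9}
  x = 3: [0↦2, 1↦5, 2↦6, 3↦6, 4↦6, 5↦7, 6↦10, 7↦5, 8↦4, 9↦8, 10↦7]  zeros at y ∈ ∅
  x = 4: [0↦1, 1↦8, 2↦4, 3↦1, 4↦0, 5↦2, 6↦8, 7↦8, 8↦3, 9↦5, 10↦4]  zeros at y ∈ {4}
  x = 5: [0↦8, 1↦6, 2↦6, 3↦9, 4↦5, 5↦6, 6↦2, 7↦5, 8↦5, 9↦3, 10↦0]  zeros at y ∈ {10}
  x = 6: [0↦2, 1↦0, 2↦2, 3↦9, 4↦0, 5↦9, 6↦4, 7↦8, 8↦0, 9↦3, 10↦7]  zeros at y ∈ {1, 4, 8}
  x = 7: [0↦6, 1↦2, 2↦4, 3↦2, 4↦8, 5↦1, 6↦4, 7↦7, 8↦0, 9↦6, 10↦4]  zeros at y ∈ {8}
  x = 8: [0↦10, 1↦2, 2↦2, 3↦0, 4↦8, 5↦5, 6↦3, 7↦3, 8↦6, 9↦2, 10↦3]  zeros at y ∈ {3}
  x = 9: [0↦4, 1↦1, 2↦8, 3↦4, 4↦1, 5↦0, 6↦2, 7↦8, 8↦8, 9↦3, 10↦5]  zeros at y ∈ {5}
  x = 10: [0↦0, 1↦0, 2↦1, 3↦4, 4↦10, 5↦9, 6↦2, 7↦1, 8↦7, 9↦10, 10↦0]  zeros at y ∈ {0, 1, 10}
Collecting zeros: affine points = {(0, 1), (0, 5), (0, 10), (1, 8), (2, 2), (2, 4), (2, 9), (4, 4), (5, 10), (6, 1), (6, 4), (6, 8), (7, 8), (8, 3), (9, 5), (10, 0), (10, 1), (10, 10)}.
Total count |C(F_11)_aff| = 18.


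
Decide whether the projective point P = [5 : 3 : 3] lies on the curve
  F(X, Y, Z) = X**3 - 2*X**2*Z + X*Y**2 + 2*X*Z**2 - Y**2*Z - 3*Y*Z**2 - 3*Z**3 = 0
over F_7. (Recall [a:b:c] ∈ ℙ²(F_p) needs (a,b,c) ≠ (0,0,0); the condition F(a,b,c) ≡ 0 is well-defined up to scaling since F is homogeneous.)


F(5,3,3) ≡ 5 (mod 7); P is NOT on the curve.

Evaluate F(5, 3, 3) term-by-term (mod 7).
  X**3 ↦ 1·125·1·1 = 125
  -2*X**2*Z ↦ -2·25·1·3 = -150
  X*Y**2 ↦ 1·5·9·1 = 45
  2*X*Z**2 ↦ 2·5·1·9 = 90
  -Y**2*Z ↦ -1·1·9·3 = -27
  -3*Y*Z**2 ↦ -3·1·3·9 = -81
  -3*Z**3 ↦ -3·1·1·27 = -81
Sum: F(5, 3, 3) = (125) + (-150) + (45) + (90) + (-27) + (-81) + (-81) = -79.
Reducing mod 7: -79 ≡ 5 (mod 7).
Since F(a, b, c) ≡ 5 ≠ 0 (mod 7), P does NOT lie on the curve.


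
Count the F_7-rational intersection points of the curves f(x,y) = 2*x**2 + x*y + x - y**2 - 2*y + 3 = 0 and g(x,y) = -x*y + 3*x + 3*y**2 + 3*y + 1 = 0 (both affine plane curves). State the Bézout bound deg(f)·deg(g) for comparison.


Common zeros: {(0, 1)}; count = 1; Bézout bound = 4.

deg(f) = 2, deg(g) = 2, so Bézout bound = 4.
Scan x ∈ F_7. For each x, list the y ∈ F_7 with f(x, y) ≡ 0 and those with g(x, y) ≡ 0 (mod 7); the common zeros in that column are the intersection.
  x = 0: f ≡ 0 at y ∈ {1, 4}; g ≡ 0 at y ∈ {1, 5}; common: {1}.
  x = 1: f ≡ 0 at y ∈ {2, 4}; g ≡ 0 at y ∈ ∅; common: ∅.
  x = 2: f ≡ 0 at y ∈ ∅; g ≡ 0 at y ∈ {0, 2}; common: ∅.
  x = 3: f ≡ 0 at y ∈ ∅; g ≡ 0 at y ∈ ∅; common: ∅.
  x = 4: f ≡ 0 at y ∈ ∅; g ≡ 0 at y ∈ ∅; common: ∅.
  x = 5: f ≡ 0 at y ∈ ∅; g ≡ 0 at y ∈ {4, 6}; common: ∅.
  x = 6: f ≡ 0 at y ∈ {1, 3}; g ≡ 0 at y ∈ ∅; common: ∅.
Collecting: common zeros = {(0, 1)}, so the count is 1.
Comparison with the Bézout bound: 1 ≤ 4 = deg(f)·deg(g), as expected for curves with no common component (the affine F_7-count falls short of the bound because intersections may lie at infinity, over extension fields, or carry multiplicity).


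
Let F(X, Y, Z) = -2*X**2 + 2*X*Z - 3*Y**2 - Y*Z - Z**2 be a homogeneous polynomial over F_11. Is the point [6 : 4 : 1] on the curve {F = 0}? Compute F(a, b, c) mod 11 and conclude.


F(6,4,1) ≡ 8 (mod 11); P is NOT on the curve.

Evaluate F(6, 4, 1) term-by-term (mod 11).
  -2*X**2 ↦ -2·36·1·1 = -72
  2*X*Z ↦ 2·6·1·1 = 12
  -3*Y**2 ↦ -3·1·16·1 = -48
  -Y*Z ↦ -1·1·4·1 = -4
  -Z**2 ↦ -1·1·1·1 = -1
Sum: F(6, 4, 1) = (-72) + (12) + (-48) + (-4) + (-1) = -113.
Reducing mod 11: -113 ≡ 8 (mod 11).
Since F(a, b, c) ≡ 8 ≠ 0 (mod 11), P does NOT lie on the curve.


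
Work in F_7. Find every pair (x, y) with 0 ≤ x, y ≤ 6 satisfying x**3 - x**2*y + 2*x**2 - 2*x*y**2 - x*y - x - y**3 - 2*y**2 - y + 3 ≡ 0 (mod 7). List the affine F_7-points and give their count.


Affine F_7-points: {(3, 2), (4, 1), (4, 5), (6, 4), (6, 6)}; count = 5.

For each of the 49 pairs (x, y) ∈ F_7², evaluate f(x, y) mod 7. Record the zeros.
  x = 0: [0↦3, 1↦6, 2↦6, 3↦4, 4↦1, 5↦5, 6↦3]  zeros at y ∈ ∅
  x = 1: [0↦5, 1↦4, 2↦3, 3↦3, 4↦5, 5↦3, 6↦5]  zeros at y ∈ ∅
  x = 2: [0↦3, 1↦3, 2↦6, 3↦6, 4↦4, 5↦1, 6↦5]  zeros at y ∈ ∅
  x = 3: [0↦3, 1↦2, 2↦0, 3↦5, 4↦4, 5↦5, 6↦2]  zeros at y ∈ {2}
  x = 4: [0↦4, 1↦0, 2↦5, 3↦6, 4↦4, 5↦0, 6↦2]  zeros at y ∈ {1, 5}
  x = 5: [0↦5, 1↦3, 2↦6, 3↦1, 4↦3, 5↦6, 6↦4]  zeros at y ∈ ∅
  x = 6: [0↦5, 1↦3, 2↦2, 3↦3, 4↦0, 5↦1, 6↦0]  zeros at y ∈ {4, 6}
Collecting zeros: affine points = {(3, 2), (4, 1), (4, 5), (6, 4), (6, 6)}.
Total count |C(F_7)_aff| = 5.


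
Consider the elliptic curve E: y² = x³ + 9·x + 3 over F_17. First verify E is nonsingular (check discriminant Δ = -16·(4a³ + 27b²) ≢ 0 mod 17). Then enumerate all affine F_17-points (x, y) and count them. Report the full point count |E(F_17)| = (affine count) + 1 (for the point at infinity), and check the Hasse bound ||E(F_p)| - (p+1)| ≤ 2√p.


Affine points = {(1, 8), (1, 9), (4, 1), (4, 16), (6, 1), (6, 16), (7, 1), (7, 16), (8, 3), (8, 14), (14, 0)}; affine count = 11; |E(F_17)| = 12.

Discriminant check: Δ ∝ 4a³ + 27b² = 4·9³ + 27·3² = 4·729 + 27·9 ≡ 14 (mod 17). Nonzero ⇒ E is nonsingular.
For each x ∈ F_17, compute rhs = x³ + 9·x + 3 mod 17, then count y ∈ F_17 with y² ≡ rhs.
  x = 0: rhs = 3, matching y values: none (0 points).
  x = 1: rhs = 13, matching y values: 8, 9 (2 points).
  x = 2: rhs = 12, matching y values: none (0 points).
  x = 3: rhs = 6, matching y values: none (0 points).
  x = 4: rhs = 1, matching y values: 1, 16 (2 points).
  x = 5: rhs = 3, matching y values: none (0 points).
  x = 6: rhs = 1, matching y values: 1, 16 (2 points).
  x = 7: rhs = 1, matching y values: 1, 16 (2 points).
  x = 8: rhs = 9, matching y values: 3, 14 (2 points).
  x = 9: rhs = 14, matching y values: none (0 points).
  x = 10: rhs = 5, matching y values: none (0 points).
  x = 11: rhs = 5, matching y values: none (0 points).
  x = 12: rhs = 3, matching y values: none (0 points).
  x = 13: rhs = 5, matching y values: none (0 points).
  x = 14: rhs = 0, matching y values: 0 (1 points).
  x = 15: rhs = 11, matching y values: none (0 points).
  x = 16: rhs = 10, matching y values: none (0 points).
Total affine count: 11.
Full point count |E(F_17)| = 11 + 1 = 12.
Hasse bound: |12 − (17+1)| = |-6| = 6 ≤ 2√17 ≈ 8.2462 ✓.


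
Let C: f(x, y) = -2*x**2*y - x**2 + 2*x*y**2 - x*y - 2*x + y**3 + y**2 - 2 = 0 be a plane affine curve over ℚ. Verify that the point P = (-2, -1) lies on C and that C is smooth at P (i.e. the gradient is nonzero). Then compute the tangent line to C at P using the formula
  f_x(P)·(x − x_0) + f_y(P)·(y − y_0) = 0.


Tangent line at P: -3*x + 3*y - 3 = 0.

Step 1: f(-2, -1) = 0, so P lies on C.
Step 2: partial derivatives
  f_x(x, y) = -4*x*y - 2*x + 2*y**2 - y - 2, f_y(x, y) = -2*x**2 + 4*x*y - x + 3*y**2 + 2*y.
  f_x(P) = -3, f_y(P) = 3 (gradient nonzero, so P is smooth).
Step 3: tangent line at P: -3·(x − -2) + 3·(y − -1) = 0.
Expanding: -3*x + 3*y - 3 = 0.


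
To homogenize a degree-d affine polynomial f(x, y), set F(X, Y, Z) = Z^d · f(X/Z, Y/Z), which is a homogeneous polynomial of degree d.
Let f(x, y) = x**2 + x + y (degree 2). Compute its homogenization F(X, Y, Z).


F(X, Y, Z) = X**2 + X*Z + Y*Z

deg(f) = 2.
Substitute x = X/Z, y = Y/Z into f, then multiply by Z^2.
  monomial 1·x^2·y^0 ↦ 1·X^2·Y^0·Z^0.
  monomial 1·x^1·y^0 ↦ 1·X^1·Y^0·Z^1.
  monomial 1·x^0·y^1 ↦ 1·X^0·Y^1·Z^1.
Collecting: F(X, Y, Z) = X**2 + X*Z + Y*Z.


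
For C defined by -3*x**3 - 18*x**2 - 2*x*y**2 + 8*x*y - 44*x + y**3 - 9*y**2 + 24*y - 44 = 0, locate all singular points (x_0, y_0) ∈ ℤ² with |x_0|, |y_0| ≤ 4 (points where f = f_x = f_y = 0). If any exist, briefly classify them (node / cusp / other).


Singular points: {(-2, 2)}; classification: cusp.

Compute partial derivatives:
  f_x = -9*x**2 - 36*x - 2*y**2 + 8*y - 44.
  f_y = -4*x*y + 8*x + 3*y**2 - 18*y + 24.
Scan x_0 ∈ {−4, ..., 4}. For each x_0, f_y(x_0, y) is a polynomial in y; find its integer roots y ∈ {−4, ..., 4}, then test f_x and f at those candidates.
  x = -4: f_y(-4, y) = 3*y**2 - 2*y - 8; vanishes at y ∈ {2}. (-4, 2): f_x = -36 ≠ 0.
  x = -3: f_y(-3, y) = 3*y**2 - 6*y; vanishes at y ∈ {0, 2}. (-3, 0): f_x = -17 ≠ 0; (-3, 2): f_x = -9 ≠ 0.
  x = -2: f_y(-2, y) = 3*y**2 - 10*y + 8; vanishes at y ∈ {2}. (-2, 2): f_x = 0, f = 0 — SINGULAR.
  x = -1: f_y(-1, y) = 3*y**2 - 14*y + 16; vanishes at y ∈ {2}. (-1, 2): f_x = -9 ≠ 0.
  x = 0: f_y(0, y) = 3*y**2 - 18*y + 24; vanishes at y ∈ {2, 4}. (0, 2): f_x = -36 ≠ 0; (0, 4): f_x = -44 ≠ 0.
  x = 1: f_y(1, y) = 3*y**2 - 22*y + 32; vanishes at y ∈ {2}. (1, 2): f_x = -81 ≠ 0.
  x = 2: f_y(2, y) = 3*y**2 - 26*y + 40; vanishes at y ∈ {2}. (2, 2): f_x = -144 ≠ 0.
  x = 3: f_y(3, y) = 3*y**2 - 30*y + 48; vanishes at y ∈ {2}. (3, 2): f_x = -225 ≠ 0.
  x = 4: f_y(4, y) = 3*y**2 - 34*y + 56; vanishes at y ∈ {2}. (4, 2): f_x = -324 ≠ 0.
Only singular point on the grid: (-2, 2).
Classify: substitute x = -2 + u, y = 2 + v and expand: f = -3*u**3 - 2*u*v**2 + v**3 + v**2.
No constant or linear terms (consistent with a singular point). Quadratic part: v**2. Cubic part: -3*u**3 - 2*u*v**2 + v**3.
The quadratic part v**2 is a perfect square, so there is a single (double) tangent line v = 0, i.e. y = 2. Restricting the cubic part to that line (v = 0) leaves -3*u**3 ≠ 0, so f is not divisible by v and the branch is v² ≈ 3*u**3 to lowest order — this is a cusp.
Classification: cusp.


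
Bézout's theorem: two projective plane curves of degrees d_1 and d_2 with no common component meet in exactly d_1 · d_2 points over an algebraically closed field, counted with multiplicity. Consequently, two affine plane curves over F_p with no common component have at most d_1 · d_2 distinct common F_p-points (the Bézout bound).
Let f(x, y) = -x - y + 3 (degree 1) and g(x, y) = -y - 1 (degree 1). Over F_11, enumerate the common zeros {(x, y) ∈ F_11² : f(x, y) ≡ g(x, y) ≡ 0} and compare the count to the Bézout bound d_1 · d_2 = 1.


Common zeros: {(4, 10)}; count = 1; Bézout bound = 1.

deg(f) = 1, deg(g) = 1, so Bézout bound = 1.
Scan x ∈ F_11. For each x, list the y ∈ F_11 with f(x, y) ≡ 0 and those with g(x, y) ≡ 0 (mod 11); the common zeros in that column are the intersection.
  x = 0: f ≡ 0 at y ∈ {3}; g ≡ 0 at y ∈ {10}; common: ∅.
  x = 1: f ≡ 0 at y ∈ {2}; g ≡ 0 at y ∈ {10}; common: ∅.
  x = 2: f ≡ 0 at y ∈ {1}; g ≡ 0 at y ∈ {10}; common: ∅.
  x = 3: f ≡ 0 at y ∈ {0}; g ≡ 0 at y ∈ {10}; common: ∅.
  x = 4: f ≡ 0 at y ∈ {10}; g ≡ 0 at y ∈ {10}; common: {10}.
  x = 5: f ≡ 0 at y ∈ {9}; g ≡ 0 at y ∈ {10}; common: ∅.
  x = 6: f ≡ 0 at y ∈ {8}; g ≡ 0 at y ∈ {10}; common: ∅.
  x = 7: f ≡ 0 at y ∈ {7}; g ≡ 0 at y ∈ {10}; common: ∅.
  x = 8: f ≡ 0 at y ∈ {6}; g ≡ 0 at y ∈ {10}; common: ∅.
  x = 9: f ≡ 0 at y ∈ {5}; g ≡ 0 at y ∈ {10}; common: ∅.
  x = 10: f ≡ 0 at y ∈ {4}; g ≡ 0 at y ∈ {10}; common: ∅.
Collecting: common zeros = {(4, 10)}, so the count is 1.
Comparison with the Bézout bound: 1 ≤ 1 = deg(f)·deg(g), as expected for curves with no common component (the bound is attained).
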